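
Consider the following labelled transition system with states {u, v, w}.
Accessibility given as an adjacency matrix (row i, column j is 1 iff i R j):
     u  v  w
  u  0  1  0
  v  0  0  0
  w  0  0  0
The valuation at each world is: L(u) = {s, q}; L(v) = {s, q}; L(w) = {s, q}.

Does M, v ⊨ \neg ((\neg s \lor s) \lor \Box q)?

At v: (\neg s \lor s) \lor \Box q is true, so \neg ((\neg s \lor s) \lor \Box q) is false.
  At v: \neg s \lor s is true, \Box q is true, so (\neg s \lor s) \lor \Box q is true.
    At v: no accessible worlds, so \Box q holds vacuously.

No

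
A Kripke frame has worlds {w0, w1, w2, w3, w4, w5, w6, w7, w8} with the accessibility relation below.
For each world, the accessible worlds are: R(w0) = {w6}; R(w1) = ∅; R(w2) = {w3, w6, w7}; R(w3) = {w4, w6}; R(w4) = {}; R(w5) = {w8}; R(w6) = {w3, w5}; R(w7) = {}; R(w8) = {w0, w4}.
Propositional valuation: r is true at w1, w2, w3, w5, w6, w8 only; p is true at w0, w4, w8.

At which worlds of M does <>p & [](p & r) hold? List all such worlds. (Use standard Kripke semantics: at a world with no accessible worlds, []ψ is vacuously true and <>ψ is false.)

w5

Let φ = <>p & [](p & r). Evaluate φ at each world:
  w0 (successors {w6}): φ is false.
  w1 (successors ∅): φ is false.
  w2 (successors {w3, w6, w7}): φ is false.
  w3 (successors {w4, w6}): φ is false.
  w4 (successors ∅): φ is false.
  w5 (successors {w8}): φ is true.
  w6 (successors {w3, w5}): φ is false.
  w7 (successors ∅): φ is false.
  w8 (successors {w0, w4}): φ is false.
For instance, at w5:
  At w5: <>p is true, [](p & r) is true, so <>p & [](p & r) is true.
    At w5: <>p requires p at some successor in {w8}.
      p holds at w8, so <>p is true at w5.
    At w5: [](p & r) requires p & r at every successor {w8}.
      At w8: p & r is true.
    So [](p & r) is true at w5.
Satisfying worlds: {w5}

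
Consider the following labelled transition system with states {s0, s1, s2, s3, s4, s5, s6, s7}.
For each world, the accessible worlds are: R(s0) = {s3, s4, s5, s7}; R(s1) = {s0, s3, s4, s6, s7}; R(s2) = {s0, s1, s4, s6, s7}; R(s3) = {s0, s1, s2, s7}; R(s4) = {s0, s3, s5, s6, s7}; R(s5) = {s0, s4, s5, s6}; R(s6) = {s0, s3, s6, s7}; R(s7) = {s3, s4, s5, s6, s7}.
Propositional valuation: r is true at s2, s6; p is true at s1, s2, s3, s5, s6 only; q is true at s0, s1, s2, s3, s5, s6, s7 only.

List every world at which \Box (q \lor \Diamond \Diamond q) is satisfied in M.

Let φ = \Box (q \lor \Diamond \Diamond q). Evaluate φ at each world:
  s0 (successors {s3, s4, s5, s7}): φ is true.
  s1 (successors {s0, s3, s4, s6, s7}): φ is true.
  s2 (successors {s0, s1, s4, s6, s7}): φ is true.
  s3 (successors {s0, s1, s2, s7}): φ is true.
  s4 (successors {s0, s3, s5, s6, s7}): φ is true.
  s5 (successors {s0, s4, s5, s6}): φ is true.
  s6 (successors {s0, s3, s6, s7}): φ is true.
  s7 (successors {s3, s4, s5, s6, s7}): φ is true.
For instance, at s7:
  At s7: \Box (q \lor \Diamond \Diamond q) requires q \lor \Diamond \Diamond q at every successor {s3, s4, s5, s6, s7}.
    At s3: q \lor \Diamond \Diamond q is true.
    At s4: q \lor \Diamond \Diamond q is true.
    At s5: q \lor \Diamond \Diamond q is true.
    At s6: q \lor \Diamond \Diamond q is true.
    At s7: q \lor \Diamond \Diamond q is true.
  So \Box (q \lor \Diamond \Diamond q) is true at s7.
Satisfying worlds: {s0, s1, s2, s3, s4, s5, s6, s7}

s0, s1, s2, s3, s4, s5, s6, s7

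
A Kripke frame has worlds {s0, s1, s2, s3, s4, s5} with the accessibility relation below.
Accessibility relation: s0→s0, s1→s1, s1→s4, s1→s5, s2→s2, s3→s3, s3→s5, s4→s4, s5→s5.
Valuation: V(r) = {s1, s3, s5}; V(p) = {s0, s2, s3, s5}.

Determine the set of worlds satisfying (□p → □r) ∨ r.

Let φ = (□p → □r) ∨ r. Evaluate φ at each world:
  s0 (successors {s0}): φ is false.
  s1 (successors {s1, s4, s5}): φ is true.
  s2 (successors {s2}): φ is false.
  s3 (successors {s3, s5}): φ is true.
  s4 (successors {s4}): φ is true.
  s5 (successors {s5}): φ is true.
For instance, at s4:
  At s4: □p → □r is true, r is false, so (□p → □r) ∨ r is true.
    At s4: □p is false, □r is false, so □p → □r is true.
      At s4: □p requires p at every successor {s4}.
        p fails at s4, so □p is false at s4.
      At s4: □r requires r at every successor {s4}.
        r fails at s4, so □r is false at s4.
Satisfying worlds: {s1, s3, s4, s5}

s1, s3, s4, s5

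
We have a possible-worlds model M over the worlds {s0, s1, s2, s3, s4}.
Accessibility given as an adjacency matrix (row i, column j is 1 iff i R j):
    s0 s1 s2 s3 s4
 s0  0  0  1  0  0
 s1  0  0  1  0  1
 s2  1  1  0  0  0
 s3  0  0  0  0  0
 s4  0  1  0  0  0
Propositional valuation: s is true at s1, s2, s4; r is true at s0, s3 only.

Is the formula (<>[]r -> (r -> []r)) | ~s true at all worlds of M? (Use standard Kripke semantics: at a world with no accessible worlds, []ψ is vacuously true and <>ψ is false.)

Yes

Recall that []ψ holds at a world iff ψ holds at every accessible world, and <>ψ holds iff ψ holds at some accessible world.
Let φ = (<>[]r -> (r -> []r)) | ~s. Evaluate φ at each world:
  s0 (successors {s2}): φ is true.
  s1 (successors {s2, s4}): φ is true.
  s2 (successors {s0, s1}): φ is true.
  s3 (successors ∅): φ is true.
  s4 (successors {s1}): φ is true.
For instance, at s1:
  At s1: <>[]r -> (r -> []r) is true, ~s is false, so (<>[]r -> (r -> []r)) | ~s is true.
    At s1: <>[]r is false, r -> []r is true, so <>[]r -> (r -> []r) is true.
      At s1: <>[]r requires []r at some successor in {s2, s4}.
        At s2: []r is false.
        At s4: []r is false.
      So <>[]r is false at s1.
      At s1: r is false, []r is false, so r -> []r is true.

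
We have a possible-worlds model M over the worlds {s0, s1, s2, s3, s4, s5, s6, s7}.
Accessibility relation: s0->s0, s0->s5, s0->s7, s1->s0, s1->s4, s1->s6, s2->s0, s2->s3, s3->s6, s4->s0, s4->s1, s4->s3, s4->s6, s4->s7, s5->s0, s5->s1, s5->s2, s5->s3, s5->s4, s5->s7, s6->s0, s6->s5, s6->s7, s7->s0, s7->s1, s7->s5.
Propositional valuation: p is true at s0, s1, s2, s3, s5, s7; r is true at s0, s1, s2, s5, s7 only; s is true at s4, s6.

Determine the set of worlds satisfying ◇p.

Let φ = ◇p. Evaluate φ at each world:
  s0 (successors {s0, s5, s7}): φ is true.
  s1 (successors {s0, s4, s6}): φ is true.
  s2 (successors {s0, s3}): φ is true.
  s3 (successors {s6}): φ is false.
  s4 (successors {s0, s1, s3, s6, s7}): φ is true.
  s5 (successors {s0, s1, s2, s3, s4, s7}): φ is true.
  s6 (successors {s0, s5, s7}): φ is true.
  s7 (successors {s0, s1, s5}): φ is true.
For instance, at s4:
  At s4: ◇p requires p at some successor in {s0, s1, s3, s6, s7}.
    p holds at s0, so ◇p is true at s4.
Satisfying worlds: {s0, s1, s2, s4, s5, s6, s7}

s0, s1, s2, s4, s5, s6, s7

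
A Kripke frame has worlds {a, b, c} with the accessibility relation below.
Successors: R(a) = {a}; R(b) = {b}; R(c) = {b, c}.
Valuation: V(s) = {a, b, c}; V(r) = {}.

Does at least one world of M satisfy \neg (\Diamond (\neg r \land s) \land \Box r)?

Let φ = \neg (\Diamond (\neg r \land s) \land \Box r). Evaluate φ at each world:
  a (successors {a}): φ is true.
  b (successors {b}): φ is true.
  c (successors {b, c}): φ is true.
Detail at a (witness):
  At a: \Diamond (\neg r \land s) \land \Box r is false, so \neg (\Diamond (\neg r \land s) \land \Box r) is true.
    At a: \Diamond (\neg r \land s) is true, \Box r is false, so \Diamond (\neg r \land s) \land \Box r is false.
      At a: \Diamond (\neg r \land s) requires \neg r \land s at some successor in {a}.
        \neg r \land s holds at a, so \Diamond (\neg r \land s) is true at a.
      At a: \Box r requires r at every successor {a}.
        r fails at a, so \Box r is false at a.

Yes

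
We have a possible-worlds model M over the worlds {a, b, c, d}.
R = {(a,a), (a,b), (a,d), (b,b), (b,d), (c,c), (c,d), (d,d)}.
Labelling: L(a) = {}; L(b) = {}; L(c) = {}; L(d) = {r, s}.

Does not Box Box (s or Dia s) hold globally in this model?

No

Let φ = not Box Box (s or Dia s). Evaluate φ at each world:
  a (successors {a, b, d}): φ is false.
  b (successors {b, d}): φ is false.
  c (successors {c, d}): φ is false.
  d (successors {d}): φ is false.
Detail at a (counterexample):
  At a: Box Box (s or Dia s) is true, so not Box Box (s or Dia s) is false.
    At a: Box Box (s or Dia s) requires Box (s or Dia s) at every successor {a, b, d}.
      At a: Box (s or Dia s) is true.
      At b: Box (s or Dia s) is true.
      At d: Box (s or Dia s) is true.
    So Box Box (s or Dia s) is true at a.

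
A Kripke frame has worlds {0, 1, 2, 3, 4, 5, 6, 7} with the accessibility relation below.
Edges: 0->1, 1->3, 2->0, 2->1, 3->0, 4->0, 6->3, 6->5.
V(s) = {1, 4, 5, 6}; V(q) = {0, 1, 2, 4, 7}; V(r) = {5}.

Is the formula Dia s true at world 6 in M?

At 6: Dia s requires s at some successor in {3, 5}.
  s holds at 5, so Dia s is true at 6.

Yes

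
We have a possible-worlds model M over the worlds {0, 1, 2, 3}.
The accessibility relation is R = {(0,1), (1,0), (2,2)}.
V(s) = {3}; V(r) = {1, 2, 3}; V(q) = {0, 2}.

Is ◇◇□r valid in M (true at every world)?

Let φ = ◇◇□r. Evaluate φ at each world:
  0 (successors {1}): φ is true.
  1 (successors {0}): φ is false.
  2 (successors {2}): φ is true.
  3 (successors ∅): φ is false.
Detail at 1 (counterexample):
  At 1: ◇◇□r requires ◇□r at some successor in {0}.
    At 0: ◇□r is false.
  So ◇◇□r is false at 1.

No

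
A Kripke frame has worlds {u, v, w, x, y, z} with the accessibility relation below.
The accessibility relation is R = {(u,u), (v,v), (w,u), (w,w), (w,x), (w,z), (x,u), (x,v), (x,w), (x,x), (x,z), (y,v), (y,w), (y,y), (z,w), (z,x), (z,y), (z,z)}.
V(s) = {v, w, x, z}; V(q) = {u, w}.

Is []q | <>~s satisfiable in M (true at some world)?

Let φ = []q | <>~s. Evaluate φ at each world:
  u (successors {u}): φ is true.
  v (successors {v}): φ is false.
  w (successors {u, w, x, z}): φ is true.
  x (successors {u, v, w, x, z}): φ is true.
  y (successors {v, w, y}): φ is true.
  z (successors {w, x, y, z}): φ is true.
Detail at u (witness):
  At u: []q is true, <>~s is true, so []q | <>~s is true.
    At u: []q requires q at every successor {u}.
      At u: q is true.
    So []q is true at u.
    At u: <>~s requires ~s at some successor in {u}.
      ~s holds at u, so <>~s is true at u.

Yes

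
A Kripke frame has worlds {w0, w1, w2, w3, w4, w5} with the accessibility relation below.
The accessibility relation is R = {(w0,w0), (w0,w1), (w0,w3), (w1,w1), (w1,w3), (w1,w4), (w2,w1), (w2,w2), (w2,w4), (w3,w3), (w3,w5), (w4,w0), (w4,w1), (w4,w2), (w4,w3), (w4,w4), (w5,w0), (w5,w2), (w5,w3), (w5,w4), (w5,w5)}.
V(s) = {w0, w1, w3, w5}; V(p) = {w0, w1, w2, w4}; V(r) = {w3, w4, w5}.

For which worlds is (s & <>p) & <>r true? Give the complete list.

w0, w1, w5

Recall that <>ψ holds at a world iff ψ holds at some accessible world.
Let φ = (s & <>p) & <>r. Evaluate φ at each world:
  w0 (successors {w0, w1, w3}): φ is true.
  w1 (successors {w1, w3, w4}): φ is true.
  w2 (successors {w1, w2, w4}): φ is false.
  w3 (successors {w3, w5}): φ is false.
  w4 (successors {w0, w1, w2, w3, w4}): φ is false.
  w5 (successors {w0, w2, w3, w4, w5}): φ is true.
For instance, at w5:
  At w5: s & <>p is true, <>r is true, so (s & <>p) & <>r is true.
    At w5: s is true, <>p is true, so s & <>p is true.
      At w5: <>p requires p at some successor in {w0, w2, w3, w4, w5}.
        p holds at w0, so <>p is true at w5.
    At w5: <>r requires r at some successor in {w0, w2, w3, w4, w5}.
      r holds at w3, so <>r is true at w5.
Satisfying worlds: {w0, w1, w5}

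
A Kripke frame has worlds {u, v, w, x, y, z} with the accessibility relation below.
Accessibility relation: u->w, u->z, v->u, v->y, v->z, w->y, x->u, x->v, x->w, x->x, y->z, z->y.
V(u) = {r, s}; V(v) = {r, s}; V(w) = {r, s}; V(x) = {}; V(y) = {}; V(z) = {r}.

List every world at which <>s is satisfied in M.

u, v, x

Let φ = <>s. Evaluate φ at each world:
  u (successors {w, z}): φ is true.
  v (successors {u, y, z}): φ is true.
  w (successors {y}): φ is false.
  x (successors {u, v, w, x}): φ is true.
  y (successors {z}): φ is false.
  z (successors {y}): φ is false.
For instance, at x:
  At x: <>s requires s at some successor in {u, v, w, x}.
    s holds at u, so <>s is true at x.
Satisfying worlds: {u, v, x}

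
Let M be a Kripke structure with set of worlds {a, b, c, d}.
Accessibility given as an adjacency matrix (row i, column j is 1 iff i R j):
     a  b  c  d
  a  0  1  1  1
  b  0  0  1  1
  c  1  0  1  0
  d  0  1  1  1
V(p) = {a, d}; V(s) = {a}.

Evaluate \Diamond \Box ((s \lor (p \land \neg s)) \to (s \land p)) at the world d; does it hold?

Recall that \Box ψ holds at a world iff ψ holds at every accessible world, and \Diamond ψ holds iff ψ holds at some accessible world.
At d: \Diamond \Box ((s \lor (p \land \neg s)) \to (s \land p)) requires \Box ((s \lor (p \land \neg s)) \to (s \land p)) at some successor in {b, c, d}.
  \Box ((s \lor (p \land \neg s)) \to (s \land p)) holds at c, so \Diamond \Box ((s \lor (p \land \neg s)) \to (s \land p)) is true at d.
    At c: \Box ((s \lor (p \land \neg s)) \to (s \land p)) requires (s \lor (p \land \neg s)) \to (s \land p) at every successor {a, c}.
      At a: (s \lor (p \land \neg s)) \to (s \land p) is true.
      At c: (s \lor (p \land \neg s)) \to (s \land p) is true.
    So \Box ((s \lor (p \land \neg s)) \to (s \land p)) is true at c.

Yes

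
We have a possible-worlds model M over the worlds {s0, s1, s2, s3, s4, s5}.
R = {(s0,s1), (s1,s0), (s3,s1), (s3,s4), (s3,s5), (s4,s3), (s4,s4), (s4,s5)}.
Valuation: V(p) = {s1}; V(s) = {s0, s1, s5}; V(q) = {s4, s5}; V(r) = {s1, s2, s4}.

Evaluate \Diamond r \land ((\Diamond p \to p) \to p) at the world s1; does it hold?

At s1: \Diamond r is false, (\Diamond p \to p) \to p is true, so \Diamond r \land ((\Diamond p \to p) \to p) is false.
  At s1: \Diamond r requires r at some successor in {s0}.
    At s0: r is false.
  So \Diamond r is false at s1.
  At s1: \Diamond p \to p is true, p is true, so (\Diamond p \to p) \to p is true.
    At s1: \Diamond p is false, p is true, so \Diamond p \to p is true.
      At s1: \Diamond p requires p at some successor in {s0}.
        At s0: p is false.
      So \Diamond p is false at s1.

No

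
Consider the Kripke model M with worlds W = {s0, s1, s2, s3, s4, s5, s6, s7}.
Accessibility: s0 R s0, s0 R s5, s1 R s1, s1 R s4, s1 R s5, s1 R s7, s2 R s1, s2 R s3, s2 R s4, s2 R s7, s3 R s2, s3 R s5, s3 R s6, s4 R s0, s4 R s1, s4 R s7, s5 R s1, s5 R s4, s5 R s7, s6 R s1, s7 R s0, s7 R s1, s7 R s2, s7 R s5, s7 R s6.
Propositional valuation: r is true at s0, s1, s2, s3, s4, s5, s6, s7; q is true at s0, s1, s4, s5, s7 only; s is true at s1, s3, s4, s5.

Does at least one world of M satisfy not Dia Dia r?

No

Let φ = not Dia Dia r. Evaluate φ at each world:
  s0 (successors {s0, s5}): φ is false.
  s1 (successors {s1, s4, s5, s7}): φ is false.
  s2 (successors {s1, s3, s4, s7}): φ is false.
  s3 (successors {s2, s5, s6}): φ is false.
  s4 (successors {s0, s1, s7}): φ is false.
  s5 (successors {s1, s4, s7}): φ is false.
  s6 (successors {s1}): φ is false.
  s7 (successors {s0, s1, s2, s5, s6}): φ is false.
For instance, at s3:
  At s3: Dia Dia r is true, so not Dia Dia r is false.
    At s3: Dia Dia r requires Dia r at some successor in {s2, s5, s6}.
      Dia r holds at s2, so Dia Dia r is true at s3.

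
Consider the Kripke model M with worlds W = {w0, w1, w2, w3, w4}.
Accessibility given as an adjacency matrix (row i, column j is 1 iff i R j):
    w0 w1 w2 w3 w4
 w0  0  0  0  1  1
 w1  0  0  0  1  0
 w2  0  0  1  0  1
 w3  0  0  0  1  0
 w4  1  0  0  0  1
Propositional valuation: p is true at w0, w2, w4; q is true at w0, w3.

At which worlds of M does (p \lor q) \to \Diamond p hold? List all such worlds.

Let φ = (p \lor q) \to \Diamond p. Evaluate φ at each world:
  w0 (successors {w3, w4}): φ is true.
  w1 (successors {w3}): φ is true.
  w2 (successors {w2, w4}): φ is true.
  w3 (successors {w3}): φ is false.
  w4 (successors {w0, w4}): φ is true.
For instance, at w4:
  At w4: p \lor q is true, \Diamond p is true, so (p \lor q) \to \Diamond p is true.
    At w4: \Diamond p requires p at some successor in {w0, w4}.
      p holds at w0, so \Diamond p is true at w4.
Satisfying worlds: {w0, w1, w2, w4}

w0, w1, w2, w4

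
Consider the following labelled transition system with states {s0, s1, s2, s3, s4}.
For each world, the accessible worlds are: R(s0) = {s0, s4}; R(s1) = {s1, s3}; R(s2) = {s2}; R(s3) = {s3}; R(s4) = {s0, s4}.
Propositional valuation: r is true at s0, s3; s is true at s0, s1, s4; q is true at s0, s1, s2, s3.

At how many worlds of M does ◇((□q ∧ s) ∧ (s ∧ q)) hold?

Recall that □ψ holds at a world iff ψ holds at every accessible world, and ◇ψ holds iff ψ holds at some accessible world.
Let φ = ◇((□q ∧ s) ∧ (s ∧ q)). Evaluate φ at each world:
  s0 (successors {s0, s4}): φ is false.
  s1 (successors {s1, s3}): φ is true.
  s2 (successors {s2}): φ is false.
  s3 (successors {s3}): φ is false.
  s4 (successors {s0, s4}): φ is false.
For instance, at s3:
  At s3: ◇((□q ∧ s) ∧ (s ∧ q)) requires (□q ∧ s) ∧ (s ∧ q) at some successor in {s3}.
    At s3: (□q ∧ s) ∧ (s ∧ q) is false.
  So ◇((□q ∧ s) ∧ (s ∧ q)) is false at s3.
Satisfying worlds: {s1}

1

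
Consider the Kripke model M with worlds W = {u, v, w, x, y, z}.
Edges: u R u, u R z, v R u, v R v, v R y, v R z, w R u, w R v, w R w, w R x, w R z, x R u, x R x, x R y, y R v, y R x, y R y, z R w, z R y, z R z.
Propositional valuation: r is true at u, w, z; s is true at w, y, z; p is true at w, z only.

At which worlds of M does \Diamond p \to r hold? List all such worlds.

u, w, x, y, z

Let φ = \Diamond p \to r. Evaluate φ at each world:
  u (successors {u, z}): φ is true.
  v (successors {u, v, y, z}): φ is false.
  w (successors {u, v, w, x, z}): φ is true.
  x (successors {u, x, y}): φ is true.
  y (successors {v, x, y}): φ is true.
  z (successors {w, y, z}): φ is true.
For instance, at u:
  At u: \Diamond p is true, r is true, so \Diamond p \to r is true.
    At u: \Diamond p requires p at some successor in {u, z}.
      p holds at z, so \Diamond p is true at u.
Satisfying worlds: {u, w, x, y, z}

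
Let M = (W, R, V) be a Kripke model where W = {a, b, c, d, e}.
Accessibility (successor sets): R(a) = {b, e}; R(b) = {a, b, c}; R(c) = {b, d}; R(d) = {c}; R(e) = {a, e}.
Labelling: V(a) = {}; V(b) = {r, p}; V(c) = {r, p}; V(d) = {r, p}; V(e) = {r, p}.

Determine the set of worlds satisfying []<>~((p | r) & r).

a

Let φ = []<>~((p | r) & r). Evaluate φ at each world:
  a (successors {b, e}): φ is true.
  b (successors {a, b, c}): φ is false.
  c (successors {b, d}): φ is false.
  d (successors {c}): φ is false.
  e (successors {a, e}): φ is false.
For instance, at a:
  At a: []<>~((p | r) & r) requires <>~((p | r) & r) at every successor {b, e}.
      At b: <>~((p | r) & r) requires ~((p | r) & r) at some successor in {a, b, c}.
        ~((p | r) & r) holds at a, so <>~((p | r) & r) is true at b.
      At e: <>~((p | r) & r) requires ~((p | r) & r) at some successor in {a, e}.
        ~((p | r) & r) holds at a, so <>~((p | r) & r) is true at e.
  So []<>~((p | r) & r) is true at a.
Satisfying worlds: {a}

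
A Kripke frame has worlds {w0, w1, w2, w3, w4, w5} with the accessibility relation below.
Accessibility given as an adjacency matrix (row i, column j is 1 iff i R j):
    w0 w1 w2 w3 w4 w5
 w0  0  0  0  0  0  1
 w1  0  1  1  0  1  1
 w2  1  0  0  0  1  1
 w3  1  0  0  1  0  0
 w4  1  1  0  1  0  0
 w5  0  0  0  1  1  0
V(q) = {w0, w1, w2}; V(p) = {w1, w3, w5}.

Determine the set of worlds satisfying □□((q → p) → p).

w3, w5

Let φ = □□((q → p) → p). Evaluate φ at each world:
  w0 (successors {w5}): φ is false.
  w1 (successors {w1, w2, w4, w5}): φ is false.
  w2 (successors {w0, w4, w5}): φ is false.
  w3 (successors {w0, w3}): φ is true.
  w4 (successors {w0, w1, w3}): φ is false.
  w5 (successors {w3, w4}): φ is true.
For instance, at w2:
  At w2: □□((q → p) → p) requires □((q → p) → p) at every successor {w0, w4, w5}.
    □((q → p) → p) fails at w5, so □□((q → p) → p) is false at w2.
      At w5: □((q → p) → p) requires (q → p) → p at every successor {w3, w4}.
        (q → p) → p fails at w4, so □((q → p) → p) is false at w5.
Satisfying worlds: {w3, w5}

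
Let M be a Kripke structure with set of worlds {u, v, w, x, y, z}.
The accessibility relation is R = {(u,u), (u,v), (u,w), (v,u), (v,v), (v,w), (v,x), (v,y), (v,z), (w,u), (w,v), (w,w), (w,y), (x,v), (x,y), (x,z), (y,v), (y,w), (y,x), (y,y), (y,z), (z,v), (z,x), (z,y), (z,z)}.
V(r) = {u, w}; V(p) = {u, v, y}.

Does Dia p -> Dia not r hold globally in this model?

Yes

Let φ = Dia p -> Dia not r. Evaluate φ at each world:
  u (successors {u, v, w}): φ is true.
  v (successors {u, v, w, x, y, z}): φ is true.
  w (successors {u, v, w, y}): φ is true.
  x (successors {v, y, z}): φ is true.
  y (successors {v, w, x, y, z}): φ is true.
  z (successors {v, x, y, z}): φ is true.
For instance, at w:
  At w: Dia p is true, Dia not r is true, so Dia p -> Dia not r is true.
    At w: Dia p requires p at some successor in {u, v, w, y}.
      p holds at u, so Dia p is true at w.
    At w: Dia not r requires not r at some successor in {u, v, w, y}.
      not r holds at v, so Dia not r is true at w.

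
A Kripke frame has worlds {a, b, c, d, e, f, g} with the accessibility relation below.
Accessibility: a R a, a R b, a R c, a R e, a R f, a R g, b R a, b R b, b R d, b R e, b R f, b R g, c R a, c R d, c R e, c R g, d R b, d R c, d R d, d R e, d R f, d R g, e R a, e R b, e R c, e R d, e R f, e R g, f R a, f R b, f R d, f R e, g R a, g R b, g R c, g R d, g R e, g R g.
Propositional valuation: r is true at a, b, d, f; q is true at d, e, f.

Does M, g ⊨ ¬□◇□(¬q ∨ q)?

Recall that □ψ holds at a world iff ψ holds at every accessible world, and ◇ψ holds iff ψ holds at some accessible world.
At g: □◇□(¬q ∨ q) is true, so ¬□◇□(¬q ∨ q) is false.
  At g: □◇□(¬q ∨ q) requires ◇□(¬q ∨ q) at every successor {a, b, c, d, e, g}.
    At a: ◇□(¬q ∨ q) is true.
    At b: ◇□(¬q ∨ q) is true.
    At c: ◇□(¬q ∨ q) is true.
    At d: ◇□(¬q ∨ q) is true.
    At e: ◇□(¬q ∨ q) is true.
    At g: ◇□(¬q ∨ q) is true.
  So □◇□(¬q ∨ q) is true at g.

No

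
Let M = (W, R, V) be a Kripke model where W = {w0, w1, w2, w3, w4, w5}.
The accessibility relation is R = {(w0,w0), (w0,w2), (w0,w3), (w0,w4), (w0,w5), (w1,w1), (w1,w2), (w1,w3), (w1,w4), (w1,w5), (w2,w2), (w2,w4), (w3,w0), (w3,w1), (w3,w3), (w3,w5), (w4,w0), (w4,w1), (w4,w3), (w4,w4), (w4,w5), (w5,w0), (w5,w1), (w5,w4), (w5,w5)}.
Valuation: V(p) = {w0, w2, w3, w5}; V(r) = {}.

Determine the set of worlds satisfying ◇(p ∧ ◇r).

Let φ = ◇(p ∧ ◇r). Evaluate φ at each world:
  w0 (successors {w0, w2, w3, w4, w5}): φ is false.
  w1 (successors {w1, w2, w3, w4, w5}): φ is false.
  w2 (successors {w2, w4}): φ is false.
  w3 (successors {w0, w1, w3, w5}): φ is false.
  w4 (successors {w0, w1, w3, w4, w5}): φ is false.
  w5 (successors {w0, w1, w4, w5}): φ is false.
For instance, at w3:
  At w3: ◇(p ∧ ◇r) requires p ∧ ◇r at some successor in {w0, w1, w3, w5}.
    At w0: p ∧ ◇r is false.
    At w1: p ∧ ◇r is false.
    At w3: p ∧ ◇r is false.
    At w5: p ∧ ◇r is false.
  So ◇(p ∧ ◇r) is false at w3.
Satisfying worlds: none.

none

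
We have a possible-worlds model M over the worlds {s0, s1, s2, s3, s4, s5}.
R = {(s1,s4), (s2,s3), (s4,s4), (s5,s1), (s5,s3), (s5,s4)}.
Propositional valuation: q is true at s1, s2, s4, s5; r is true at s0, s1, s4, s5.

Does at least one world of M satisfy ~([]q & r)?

Yes

Recall that []ψ holds at a world iff ψ holds at every accessible world, and <>ψ holds iff ψ holds at some accessible world.
Let φ = ~([]q & r). Evaluate φ at each world:
  s0 (successors ∅): φ is false.
  s1 (successors {s4}): φ is false.
  s2 (successors {s3}): φ is true.
  s3 (successors ∅): φ is true.
  s4 (successors {s4}): φ is false.
  s5 (successors {s1, s3, s4}): φ is true.
Detail at s2 (witness):
  At s2: []q & r is false, so ~([]q & r) is true.
    At s2: []q is false, r is false, so []q & r is false.
      At s2: []q requires q at every successor {s3}.
        q fails at s3, so []q is false at s2.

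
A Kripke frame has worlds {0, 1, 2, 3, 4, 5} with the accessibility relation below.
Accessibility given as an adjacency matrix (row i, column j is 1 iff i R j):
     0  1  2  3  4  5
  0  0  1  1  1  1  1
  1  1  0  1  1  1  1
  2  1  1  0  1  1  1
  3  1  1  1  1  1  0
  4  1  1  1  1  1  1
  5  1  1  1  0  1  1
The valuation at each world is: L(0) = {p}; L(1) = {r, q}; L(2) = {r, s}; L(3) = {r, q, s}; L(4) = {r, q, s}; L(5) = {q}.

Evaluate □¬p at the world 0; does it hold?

Yes

At 0: □¬p requires ¬p at every successor {1, 2, 3, 4, 5}.
  At 1: ¬p is true.
  At 2: ¬p is true.
  At 3: ¬p is true.
  At 4: ¬p is true.
  At 5: ¬p is true.
So □¬p is true at 0.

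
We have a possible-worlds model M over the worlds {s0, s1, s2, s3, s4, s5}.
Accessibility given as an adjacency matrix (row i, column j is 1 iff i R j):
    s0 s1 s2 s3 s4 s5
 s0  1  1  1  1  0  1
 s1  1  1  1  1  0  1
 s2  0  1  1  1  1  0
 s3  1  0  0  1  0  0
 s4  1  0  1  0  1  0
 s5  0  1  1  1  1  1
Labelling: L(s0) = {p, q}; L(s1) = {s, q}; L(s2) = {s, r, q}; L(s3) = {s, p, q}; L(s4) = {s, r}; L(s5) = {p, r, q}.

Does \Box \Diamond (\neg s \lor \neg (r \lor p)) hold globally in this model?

Yes

Let φ = \Box \Diamond (\neg s \lor \neg (r \lor p)). Evaluate φ at each world:
  s0 (successors {s0, s1, s2, s3, s5}): φ is true.
  s1 (successors {s0, s1, s2, s3, s5}): φ is true.
  s2 (successors {s1, s2, s3, s4}): φ is true.
  s3 (successors {s0, s3}): φ is true.
  s4 (successors {s0, s2, s4}): φ is true.
  s5 (successors {s1, s2, s3, s4, s5}): φ is true.
For instance, at s5:
  At s5: \Box \Diamond (\neg s \lor \neg (r \lor p)) requires \Diamond (\neg s \lor \neg (r \lor p)) at every successor {s1, s2, s3, s4, s5}.
    At s1: \Diamond (\neg s \lor \neg (r \lor p)) is true.
    At s2: \Diamond (\neg s \lor \neg (r \lor p)) is true.
    At s3: \Diamond (\neg s \lor \neg (r \lor p)) is true.
    At s4: \Diamond (\neg s \lor \neg (r \lor p)) is true.
    At s5: \Diamond (\neg s \lor \neg (r \lor p)) is true.
  So \Box \Diamond (\neg s \lor \neg (r \lor p)) is true at s5.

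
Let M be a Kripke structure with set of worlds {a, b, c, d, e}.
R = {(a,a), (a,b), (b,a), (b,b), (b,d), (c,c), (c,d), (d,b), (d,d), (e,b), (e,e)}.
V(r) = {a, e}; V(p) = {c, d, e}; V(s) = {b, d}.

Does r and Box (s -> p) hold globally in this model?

No

Let φ = r and Box (s -> p). Evaluate φ at each world:
  a (successors {a, b}): φ is false.
  b (successors {a, b, d}): φ is false.
  c (successors {c, d}): φ is false.
  d (successors {b, d}): φ is false.
  e (successors {b, e}): φ is false.
Detail at a (counterexample):
  At a: r is true, Box (s -> p) is false, so r and Box (s -> p) is false.
    At a: Box (s -> p) requires s -> p at every successor {a, b}.
      s -> p fails at b, so Box (s -> p) is false at a.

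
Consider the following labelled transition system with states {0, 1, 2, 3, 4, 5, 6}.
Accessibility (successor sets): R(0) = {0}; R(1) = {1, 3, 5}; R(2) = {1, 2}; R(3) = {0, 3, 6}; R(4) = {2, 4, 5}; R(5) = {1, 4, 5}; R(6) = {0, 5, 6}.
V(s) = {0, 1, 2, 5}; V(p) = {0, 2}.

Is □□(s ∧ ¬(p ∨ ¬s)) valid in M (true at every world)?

Recall that □ψ holds at a world iff ψ holds at every accessible world, and ◇ψ holds iff ψ holds at some accessible world.
Let φ = □□(s ∧ ¬(p ∨ ¬s)). Evaluate φ at each world:
  0 (successors {0}): φ is false.
  1 (successors {1, 3, 5}): φ is false.
  2 (successors {1, 2}): φ is false.
  3 (successors {0, 3, 6}): φ is false.
  4 (successors {2, 4, 5}): φ is false.
  5 (successors {1, 4, 5}): φ is false.
  6 (successors {0, 5, 6}): φ is false.
Detail at 0 (counterexample):
  At 0: □□(s ∧ ¬(p ∨ ¬s)) requires □(s ∧ ¬(p ∨ ¬s)) at every successor {0}.
    □(s ∧ ¬(p ∨ ¬s)) fails at 0, so □□(s ∧ ¬(p ∨ ¬s)) is false at 0.
      At 0: □(s ∧ ¬(p ∨ ¬s)) requires s ∧ ¬(p ∨ ¬s) at every successor {0}.
        s ∧ ¬(p ∨ ¬s) fails at 0, so □(s ∧ ¬(p ∨ ¬s)) is false at 0.

No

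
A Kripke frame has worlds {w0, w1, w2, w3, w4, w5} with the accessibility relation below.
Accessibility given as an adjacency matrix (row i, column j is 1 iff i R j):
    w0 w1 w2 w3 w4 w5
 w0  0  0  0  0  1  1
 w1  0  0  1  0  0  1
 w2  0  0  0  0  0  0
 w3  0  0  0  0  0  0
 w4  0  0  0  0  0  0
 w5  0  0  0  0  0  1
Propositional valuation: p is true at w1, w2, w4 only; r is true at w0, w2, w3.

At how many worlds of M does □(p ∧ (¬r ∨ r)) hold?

3

Let φ = □(p ∧ (¬r ∨ r)). Evaluate φ at each world:
  w0 (successors {w4, w5}): φ is false.
  w1 (successors {w2, w5}): φ is false.
  w2 (successors ∅): φ is true.
  w3 (successors ∅): φ is true.
  w4 (successors ∅): φ is true.
  w5 (successors {w5}): φ is false.
For instance, at w5:
  At w5: □(p ∧ (¬r ∨ r)) requires p ∧ (¬r ∨ r) at every successor {w5}.
    p ∧ (¬r ∨ r) fails at w5, so □(p ∧ (¬r ∨ r)) is false at w5.
Satisfying worlds: {w2, w3, w4}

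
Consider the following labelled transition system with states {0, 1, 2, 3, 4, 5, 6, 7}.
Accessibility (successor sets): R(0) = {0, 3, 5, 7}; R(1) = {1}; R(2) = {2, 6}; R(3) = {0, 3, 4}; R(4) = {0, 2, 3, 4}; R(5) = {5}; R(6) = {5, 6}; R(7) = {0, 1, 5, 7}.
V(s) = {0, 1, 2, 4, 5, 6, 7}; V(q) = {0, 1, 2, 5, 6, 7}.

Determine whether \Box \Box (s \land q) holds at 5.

Yes

Recall that \Box ψ holds at a world iff ψ holds at every accessible world, and \Diamond ψ holds iff ψ holds at some accessible world.
At 5: \Box \Box (s \land q) requires \Box (s \land q) at every successor {5}.
    At 5: \Box (s \land q) requires s \land q at every successor {5}.
      At 5: s \land q is true.
    So \Box (s \land q) is true at 5.
So \Box \Box (s \land q) is true at 5.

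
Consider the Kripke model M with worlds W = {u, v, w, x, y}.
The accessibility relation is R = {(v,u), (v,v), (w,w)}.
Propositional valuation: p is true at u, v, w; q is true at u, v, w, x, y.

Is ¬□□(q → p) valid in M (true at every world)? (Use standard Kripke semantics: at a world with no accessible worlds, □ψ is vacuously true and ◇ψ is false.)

Let φ = ¬□□(q → p). Evaluate φ at each world:
  u (successors ∅): φ is false.
  v (successors {u, v}): φ is false.
  w (successors {w}): φ is false.
  x (successors ∅): φ is false.
  y (successors ∅): φ is false.
Detail at u (counterexample):
  At u: □□(q → p) is true, so ¬□□(q → p) is false.
    At u: no accessible worlds, so □□(q → p) holds vacuously.

No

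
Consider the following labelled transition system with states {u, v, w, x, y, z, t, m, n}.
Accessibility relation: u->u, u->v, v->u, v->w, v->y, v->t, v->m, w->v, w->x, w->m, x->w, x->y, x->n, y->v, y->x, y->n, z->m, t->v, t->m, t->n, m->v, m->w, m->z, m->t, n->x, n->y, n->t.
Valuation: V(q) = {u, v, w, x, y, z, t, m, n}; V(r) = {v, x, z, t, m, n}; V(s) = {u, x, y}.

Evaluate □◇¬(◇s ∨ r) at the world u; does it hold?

No

At u: □◇¬(◇s ∨ r) requires ◇¬(◇s ∨ r) at every successor {u, v}.
  ◇¬(◇s ∨ r) fails at u, so □◇¬(◇s ∨ r) is false at u.
    At u: ◇¬(◇s ∨ r) requires ¬(◇s ∨ r) at some successor in {u, v}.
      At u: ¬(◇s ∨ r) is false.
      At v: ¬(◇s ∨ r) is false.
    So ◇¬(◇s ∨ r) is false at u.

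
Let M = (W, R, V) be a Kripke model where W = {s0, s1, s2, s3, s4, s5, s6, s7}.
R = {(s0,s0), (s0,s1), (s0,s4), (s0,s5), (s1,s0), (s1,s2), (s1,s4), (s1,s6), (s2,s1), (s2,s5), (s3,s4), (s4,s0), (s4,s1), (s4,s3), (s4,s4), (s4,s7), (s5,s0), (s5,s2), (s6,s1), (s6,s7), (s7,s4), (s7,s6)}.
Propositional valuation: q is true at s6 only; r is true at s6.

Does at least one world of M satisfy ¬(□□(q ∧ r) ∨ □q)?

Let φ = ¬(□□(q ∧ r) ∨ □q). Evaluate φ at each world:
  s0 (successors {s0, s1, s4, s5}): φ is true.
  s1 (successors {s0, s2, s4, s6}): φ is true.
  s2 (successors {s1, s5}): φ is true.
  s3 (successors {s4}): φ is true.
  s4 (successors {s0, s1, s3, s4, s7}): φ is true.
  s5 (successors {s0, s2}): φ is true.
  s6 (successors {s1, s7}): φ is true.
  s7 (successors {s4, s6}): φ is true.
Detail at s0 (witness):
  At s0: □□(q ∧ r) ∨ □q is false, so ¬(□□(q ∧ r) ∨ □q) is true.
    At s0: □□(q ∧ r) is false, □q is false, so □□(q ∧ r) ∨ □q is false.
      At s0: □□(q ∧ r) requires □(q ∧ r) at every successor {s0, s1, s4, s5}.
        □(q ∧ r) fails at s0, so □□(q ∧ r) is false at s0.
      At s0: □q requires q at every successor {s0, s1, s4, s5}.
        q fails at s0, so □q is false at s0.

Yes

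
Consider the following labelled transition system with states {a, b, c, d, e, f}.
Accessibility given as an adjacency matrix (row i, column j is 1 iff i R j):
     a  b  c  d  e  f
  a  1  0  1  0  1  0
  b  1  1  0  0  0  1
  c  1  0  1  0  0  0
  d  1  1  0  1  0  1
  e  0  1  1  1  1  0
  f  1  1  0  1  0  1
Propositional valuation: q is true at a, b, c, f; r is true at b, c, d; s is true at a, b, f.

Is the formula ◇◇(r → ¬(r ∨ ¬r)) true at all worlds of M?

Let φ = ◇◇(r → ¬(r ∨ ¬r)). Evaluate φ at each world:
  a (successors {a, c, e}): φ is true.
  b (successors {a, b, f}): φ is true.
  c (successors {a, c}): φ is true.
  d (successors {a, b, d, f}): φ is true.
  e (successors {b, c, d, e}): φ is true.
  f (successors {a, b, d, f}): φ is true.
For instance, at e:
  At e: ◇◇(r → ¬(r ∨ ¬r)) requires ◇(r → ¬(r ∨ ¬r)) at some successor in {b, c, d, e}.
    ◇(r → ¬(r ∨ ¬r)) holds at b, so ◇◇(r → ¬(r ∨ ¬r)) is true at e.
      At b: ◇(r → ¬(r ∨ ¬r)) requires r → ¬(r ∨ ¬r) at some successor in {a, b, f}.
        r → ¬(r ∨ ¬r) holds at a, so ◇(r → ¬(r ∨ ¬r)) is true at b.

Yes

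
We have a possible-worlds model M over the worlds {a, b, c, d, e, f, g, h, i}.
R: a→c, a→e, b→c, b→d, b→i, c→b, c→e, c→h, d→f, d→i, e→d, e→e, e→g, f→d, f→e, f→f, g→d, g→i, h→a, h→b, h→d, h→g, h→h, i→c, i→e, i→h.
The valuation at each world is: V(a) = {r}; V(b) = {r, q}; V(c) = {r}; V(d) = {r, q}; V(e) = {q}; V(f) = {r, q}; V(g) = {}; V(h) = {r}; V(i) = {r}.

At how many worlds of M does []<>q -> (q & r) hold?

3

Let φ = []<>q -> (q & r). Evaluate φ at each world:
  a (successors {c, e}): φ is false.
  b (successors {c, d, i}): φ is true.
  c (successors {b, e, h}): φ is false.
  d (successors {f, i}): φ is true.
  e (successors {d, e, g}): φ is false.
  f (successors {d, e, f}): φ is true.
  g (successors {d, i}): φ is false.
  h (successors {a, b, d, g, h}): φ is false.
  i (successors {c, e, h}): φ is false.
For instance, at f:
  At f: []<>q is true, q & r is true, so []<>q -> (q & r) is true.
    At f: []<>q requires <>q at every successor {d, e, f}.
      At d: <>q is true.
      At e: <>q is true.
      At f: <>q is true.
    So []<>q is true at f.
Satisfying worlds: {b, d, f}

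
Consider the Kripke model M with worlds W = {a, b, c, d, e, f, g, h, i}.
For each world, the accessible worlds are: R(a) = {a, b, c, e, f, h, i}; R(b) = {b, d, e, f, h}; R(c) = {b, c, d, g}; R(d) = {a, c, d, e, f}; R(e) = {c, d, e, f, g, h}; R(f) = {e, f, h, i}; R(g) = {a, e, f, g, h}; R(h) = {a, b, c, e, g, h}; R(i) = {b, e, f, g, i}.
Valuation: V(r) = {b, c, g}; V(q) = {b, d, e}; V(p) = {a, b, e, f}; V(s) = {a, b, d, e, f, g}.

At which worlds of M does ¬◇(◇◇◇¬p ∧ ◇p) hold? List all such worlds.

Recall that ◇ψ holds at a world iff ψ holds at some accessible world.
Let φ = ¬◇(◇◇◇¬p ∧ ◇p). Evaluate φ at each world:
  a (successors {a, b, c, e, f, h, i}): φ is false.
  b (successors {b, d, e, f, h}): φ is false.
  c (successors {b, c, d, g}): φ is false.
  d (successors {a, c, d, e, f}): φ is false.
  e (successors {c, d, e, f, g, h}): φ is false.
  f (successors {e, f, h, i}): φ is false.
  g (successors {a, e, f, g, h}): φ is false.
  h (successors {a, b, c, e, g, h}): φ is false.
  i (successors {b, e, f, g, i}): φ is false.
For instance, at h:
  At h: ◇(◇◇◇¬p ∧ ◇p) is true, so ¬◇(◇◇◇¬p ∧ ◇p) is false.
    At h: ◇(◇◇◇¬p ∧ ◇p) requires ◇◇◇¬p ∧ ◇p at some successor in {a, b, c, e, g, h}.
      ◇◇◇¬p ∧ ◇p holds at a, so ◇(◇◇◇¬p ∧ ◇p) is true at h.
Satisfying worlds: none.

none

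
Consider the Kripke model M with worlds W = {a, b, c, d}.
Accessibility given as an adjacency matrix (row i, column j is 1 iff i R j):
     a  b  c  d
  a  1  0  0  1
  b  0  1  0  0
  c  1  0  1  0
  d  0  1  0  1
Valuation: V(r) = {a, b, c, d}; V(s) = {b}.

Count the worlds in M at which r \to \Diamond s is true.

Let φ = r \to \Diamond s. Evaluate φ at each world:
  a (successors {a, d}): φ is false.
  b (successors {b}): φ is true.
  c (successors {a, c}): φ is false.
  d (successors {b, d}): φ is true.
For instance, at b:
  At b: r is true, \Diamond s is true, so r \to \Diamond s is true.
    At b: \Diamond s requires s at some successor in {b}.
      s holds at b, so \Diamond s is true at b.
Satisfying worlds: {b, d}

2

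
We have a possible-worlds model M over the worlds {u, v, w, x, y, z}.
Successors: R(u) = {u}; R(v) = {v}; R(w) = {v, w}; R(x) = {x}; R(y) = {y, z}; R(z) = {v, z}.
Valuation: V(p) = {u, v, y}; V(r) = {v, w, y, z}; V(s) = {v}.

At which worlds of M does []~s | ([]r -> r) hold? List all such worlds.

u, v, w, x, y, z

Let φ = []~s | ([]r -> r). Evaluate φ at each world:
  u (successors {u}): φ is true.
  v (successors {v}): φ is true.
  w (successors {v, w}): φ is true.
  x (successors {x}): φ is true.
  y (successors {y, z}): φ is true.
  z (successors {v, z}): φ is true.
For instance, at x:
  At x: []~s is true, []r -> r is true, so []~s | ([]r -> r) is true.
    At x: []~s requires ~s at every successor {x}.
      At x: ~s is true.
    So []~s is true at x.
    At x: []r is false, r is false, so []r -> r is true.
      At x: []r requires r at every successor {x}.
        r fails at x, so []r is false at x.
Satisfying worlds: {u, v, w, x, y, z}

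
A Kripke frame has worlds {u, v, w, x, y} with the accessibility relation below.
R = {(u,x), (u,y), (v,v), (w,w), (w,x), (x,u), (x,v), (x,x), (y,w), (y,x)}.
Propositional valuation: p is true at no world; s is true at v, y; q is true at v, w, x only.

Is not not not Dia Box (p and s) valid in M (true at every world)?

Yes

Let φ = not not not Dia Box (p and s). Evaluate φ at each world:
  u (successors {x, y}): φ is true.
  v (successors {v}): φ is true.
  w (successors {w, x}): φ is true.
  x (successors {u, v, x}): φ is true.
  y (successors {w, x}): φ is true.
For instance, at u:
  At u: not not Dia Box (p and s) is false, so not not not Dia Box (p and s) is true.
    At u: not Dia Box (p and s) is true, so not not Dia Box (p and s) is false.
      At u: Dia Box (p and s) is false, so not Dia Box (p and s) is true.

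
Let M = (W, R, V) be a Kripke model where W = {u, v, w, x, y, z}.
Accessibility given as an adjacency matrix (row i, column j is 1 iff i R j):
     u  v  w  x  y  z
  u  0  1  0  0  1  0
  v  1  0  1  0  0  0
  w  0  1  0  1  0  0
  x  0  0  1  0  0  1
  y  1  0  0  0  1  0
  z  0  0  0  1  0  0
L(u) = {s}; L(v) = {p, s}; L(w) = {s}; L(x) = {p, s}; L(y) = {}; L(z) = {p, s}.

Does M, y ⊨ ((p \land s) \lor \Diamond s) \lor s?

Yes

Recall that \Diamond ψ holds at a world iff ψ holds at some accessible world.
At y: (p \land s) \lor \Diamond s is true, s is false, so ((p \land s) \lor \Diamond s) \lor s is true.
  At y: p \land s is false, \Diamond s is true, so (p \land s) \lor \Diamond s is true.
    At y: \Diamond s requires s at some successor in {u, y}.
      s holds at u, so \Diamond s is true at y.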